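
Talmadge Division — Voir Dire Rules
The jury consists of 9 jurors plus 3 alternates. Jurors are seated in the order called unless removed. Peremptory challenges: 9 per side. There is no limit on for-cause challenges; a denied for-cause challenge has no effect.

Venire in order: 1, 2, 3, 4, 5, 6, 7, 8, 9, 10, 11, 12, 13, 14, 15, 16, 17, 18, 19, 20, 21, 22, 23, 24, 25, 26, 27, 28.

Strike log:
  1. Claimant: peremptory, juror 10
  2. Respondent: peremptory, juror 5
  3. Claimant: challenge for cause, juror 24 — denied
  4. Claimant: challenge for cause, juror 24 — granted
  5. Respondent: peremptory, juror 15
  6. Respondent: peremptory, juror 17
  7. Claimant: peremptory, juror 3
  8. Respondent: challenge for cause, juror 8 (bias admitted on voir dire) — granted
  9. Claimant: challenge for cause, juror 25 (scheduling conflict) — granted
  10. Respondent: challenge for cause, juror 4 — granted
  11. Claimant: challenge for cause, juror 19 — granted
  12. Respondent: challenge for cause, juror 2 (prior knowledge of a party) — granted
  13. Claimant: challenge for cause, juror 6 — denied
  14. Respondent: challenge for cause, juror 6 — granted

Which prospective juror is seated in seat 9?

Removed: #2, #3, #4, #5, #6, #8, #10, #15, #17, #19, #24, #25.
Seating in order: seats 1–9 → #1, #7, #9, #11, #12, #13, #14, #16, #18; alternates → #20, #21, #22.
So seat 9 is #18.

18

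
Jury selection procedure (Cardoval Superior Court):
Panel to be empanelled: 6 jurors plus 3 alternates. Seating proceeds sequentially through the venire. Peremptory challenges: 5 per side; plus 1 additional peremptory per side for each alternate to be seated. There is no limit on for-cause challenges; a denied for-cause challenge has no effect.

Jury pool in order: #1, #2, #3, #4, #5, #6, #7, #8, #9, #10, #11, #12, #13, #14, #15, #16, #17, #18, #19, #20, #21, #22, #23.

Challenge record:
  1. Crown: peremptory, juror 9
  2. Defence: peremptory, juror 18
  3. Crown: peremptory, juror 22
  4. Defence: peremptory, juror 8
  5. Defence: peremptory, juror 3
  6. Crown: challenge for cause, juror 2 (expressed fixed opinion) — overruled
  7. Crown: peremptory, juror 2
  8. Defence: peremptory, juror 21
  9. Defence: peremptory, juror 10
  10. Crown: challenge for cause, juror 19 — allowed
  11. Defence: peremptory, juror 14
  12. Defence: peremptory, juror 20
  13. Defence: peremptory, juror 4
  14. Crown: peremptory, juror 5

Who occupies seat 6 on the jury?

Removed: #2, #3, #4, #5, #8, #9, #10, #14, #18, #19, #20, #21, #22.
Seating in order: seats 1–6 → #1, #6, #7, #11, #12, #13; alternates → #15, #16, #17.
So seat 6 is #13.

13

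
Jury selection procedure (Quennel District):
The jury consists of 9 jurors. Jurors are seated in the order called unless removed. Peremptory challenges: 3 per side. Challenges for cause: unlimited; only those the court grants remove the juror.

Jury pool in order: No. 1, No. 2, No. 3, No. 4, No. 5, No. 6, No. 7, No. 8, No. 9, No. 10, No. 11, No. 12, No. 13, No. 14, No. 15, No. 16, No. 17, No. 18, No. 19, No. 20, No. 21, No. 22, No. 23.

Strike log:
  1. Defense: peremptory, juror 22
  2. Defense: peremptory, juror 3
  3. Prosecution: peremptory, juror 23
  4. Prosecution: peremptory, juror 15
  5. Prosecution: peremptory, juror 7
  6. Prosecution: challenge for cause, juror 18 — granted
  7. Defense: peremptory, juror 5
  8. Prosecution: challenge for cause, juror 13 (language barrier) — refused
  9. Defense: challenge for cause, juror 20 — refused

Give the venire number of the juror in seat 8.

11

Removed: #3, #5, #7, #15, #18, #22, #23. (#13, #20 stay — for-cause denied.)
Filling seats in venire order through position 8: #1, #2, #4, #6, #8, #9, #10, #11.
So seat 8 is #11.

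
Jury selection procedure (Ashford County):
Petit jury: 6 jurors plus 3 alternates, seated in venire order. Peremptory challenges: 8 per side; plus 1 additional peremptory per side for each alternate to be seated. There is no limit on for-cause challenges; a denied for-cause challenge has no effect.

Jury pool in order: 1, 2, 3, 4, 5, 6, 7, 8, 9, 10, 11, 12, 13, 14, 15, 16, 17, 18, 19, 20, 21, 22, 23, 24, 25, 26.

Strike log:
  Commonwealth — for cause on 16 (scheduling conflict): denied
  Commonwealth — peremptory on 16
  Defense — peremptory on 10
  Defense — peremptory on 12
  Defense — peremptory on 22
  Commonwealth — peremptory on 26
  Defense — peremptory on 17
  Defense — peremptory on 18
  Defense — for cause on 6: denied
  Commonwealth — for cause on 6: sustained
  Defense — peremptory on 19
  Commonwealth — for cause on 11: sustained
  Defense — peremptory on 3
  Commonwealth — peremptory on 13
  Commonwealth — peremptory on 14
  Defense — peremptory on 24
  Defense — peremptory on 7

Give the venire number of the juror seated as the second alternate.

20

Removed: #3, #6, #7, #10, #11, #12, #13, #14, #16, #17, #18, #19, #22, #24, #26.
Seating in order: seats 1–6 → #1, #2, #4, #5, #8, #9; alternates → #15, #20, #21.
So alternate 2 is #20.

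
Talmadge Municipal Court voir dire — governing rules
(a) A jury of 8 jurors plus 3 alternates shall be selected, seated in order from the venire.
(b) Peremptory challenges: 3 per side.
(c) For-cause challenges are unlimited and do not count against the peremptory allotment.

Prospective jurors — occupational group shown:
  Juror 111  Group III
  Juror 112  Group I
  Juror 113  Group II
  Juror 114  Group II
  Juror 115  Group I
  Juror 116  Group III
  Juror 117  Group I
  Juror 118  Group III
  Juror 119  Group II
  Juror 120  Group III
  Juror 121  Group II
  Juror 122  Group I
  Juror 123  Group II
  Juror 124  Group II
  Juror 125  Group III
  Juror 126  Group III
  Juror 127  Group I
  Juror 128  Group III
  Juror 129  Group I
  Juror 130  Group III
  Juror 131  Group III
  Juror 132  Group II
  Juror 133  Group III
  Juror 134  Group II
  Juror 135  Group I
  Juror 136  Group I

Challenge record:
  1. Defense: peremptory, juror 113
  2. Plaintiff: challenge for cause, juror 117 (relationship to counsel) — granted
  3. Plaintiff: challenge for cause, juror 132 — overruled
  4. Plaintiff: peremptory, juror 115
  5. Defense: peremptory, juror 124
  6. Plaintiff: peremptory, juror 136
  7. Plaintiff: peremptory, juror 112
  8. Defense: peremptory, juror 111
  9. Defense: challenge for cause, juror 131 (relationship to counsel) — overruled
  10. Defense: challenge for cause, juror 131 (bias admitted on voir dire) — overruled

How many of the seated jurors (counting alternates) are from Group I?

Removed: #111, #112, #113, #115, #117, #124, #136.
Seated (11 incl. alternates): #114, #116, #118, #119, #120, #121, #122, #123, #125, #126, #127.
Of those, in Group I: #122, #127 → 2.

2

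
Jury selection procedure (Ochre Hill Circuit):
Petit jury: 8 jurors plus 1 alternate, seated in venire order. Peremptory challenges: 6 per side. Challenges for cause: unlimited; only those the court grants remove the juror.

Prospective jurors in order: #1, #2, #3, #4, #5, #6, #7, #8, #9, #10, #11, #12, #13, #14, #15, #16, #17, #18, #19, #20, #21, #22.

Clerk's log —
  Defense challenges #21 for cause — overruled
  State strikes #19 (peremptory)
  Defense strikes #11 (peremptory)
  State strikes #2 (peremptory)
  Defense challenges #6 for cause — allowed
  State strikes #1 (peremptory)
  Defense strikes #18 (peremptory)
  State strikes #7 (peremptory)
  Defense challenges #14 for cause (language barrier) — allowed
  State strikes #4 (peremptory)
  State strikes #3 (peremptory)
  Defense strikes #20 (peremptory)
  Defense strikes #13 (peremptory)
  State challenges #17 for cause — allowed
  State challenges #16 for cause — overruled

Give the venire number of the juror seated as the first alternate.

22

Removed: #1, #2, #3, #4, #6, #7, #11, #13, #14, #17, #18, #19, #20. (#16, #21 stay — for-cause denied.)
Seating in order: seats 1–8 → #5, #8, #9, #10, #12, #15, #16, #21; alternates → #22.
So alternate 1 is #22.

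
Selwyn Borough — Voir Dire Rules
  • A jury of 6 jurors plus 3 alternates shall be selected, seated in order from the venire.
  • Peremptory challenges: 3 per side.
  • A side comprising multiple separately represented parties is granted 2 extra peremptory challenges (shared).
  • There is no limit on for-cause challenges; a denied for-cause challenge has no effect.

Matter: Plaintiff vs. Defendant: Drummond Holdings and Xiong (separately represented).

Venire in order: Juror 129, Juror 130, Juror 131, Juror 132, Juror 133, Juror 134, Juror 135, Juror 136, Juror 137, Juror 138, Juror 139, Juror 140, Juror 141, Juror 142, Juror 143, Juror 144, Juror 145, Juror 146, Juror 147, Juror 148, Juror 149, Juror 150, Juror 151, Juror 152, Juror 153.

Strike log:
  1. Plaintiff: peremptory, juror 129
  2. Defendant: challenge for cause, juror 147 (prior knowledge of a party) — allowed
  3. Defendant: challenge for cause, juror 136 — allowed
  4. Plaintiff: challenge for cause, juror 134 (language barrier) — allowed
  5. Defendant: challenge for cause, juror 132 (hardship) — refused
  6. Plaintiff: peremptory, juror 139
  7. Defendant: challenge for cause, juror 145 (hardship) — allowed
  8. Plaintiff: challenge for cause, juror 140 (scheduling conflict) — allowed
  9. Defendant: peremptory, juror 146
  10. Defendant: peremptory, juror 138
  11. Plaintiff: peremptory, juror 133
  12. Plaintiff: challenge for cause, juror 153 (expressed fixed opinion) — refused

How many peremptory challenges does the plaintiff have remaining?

Plaintiff allotment: 3.
Plaintiff peremptories used: #129, #139, #133 — 3 (for-cause on #134, #140, #153 don't count).
Remaining: 3 − 3 = 0.

0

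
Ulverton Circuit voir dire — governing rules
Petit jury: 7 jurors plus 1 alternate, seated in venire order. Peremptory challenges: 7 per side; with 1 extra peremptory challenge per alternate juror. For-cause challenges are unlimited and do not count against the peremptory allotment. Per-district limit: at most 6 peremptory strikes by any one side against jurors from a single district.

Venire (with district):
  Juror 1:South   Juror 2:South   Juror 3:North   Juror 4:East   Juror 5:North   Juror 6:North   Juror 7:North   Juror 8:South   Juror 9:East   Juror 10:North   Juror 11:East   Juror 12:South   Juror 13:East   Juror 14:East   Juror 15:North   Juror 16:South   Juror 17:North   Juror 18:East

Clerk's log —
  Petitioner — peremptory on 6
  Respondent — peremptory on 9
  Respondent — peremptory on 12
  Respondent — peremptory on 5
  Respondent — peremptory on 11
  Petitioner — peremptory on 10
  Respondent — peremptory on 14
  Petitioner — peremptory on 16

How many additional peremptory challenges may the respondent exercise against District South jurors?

3

Respondent peremptories so far: #9, #12, #5, #11, #14 — 5 of 8 used, 3 left overall.
Against District South: #12 — 1 used; per-district cap 6 leaves 5.
Binding limit: min(3, 5) = 3.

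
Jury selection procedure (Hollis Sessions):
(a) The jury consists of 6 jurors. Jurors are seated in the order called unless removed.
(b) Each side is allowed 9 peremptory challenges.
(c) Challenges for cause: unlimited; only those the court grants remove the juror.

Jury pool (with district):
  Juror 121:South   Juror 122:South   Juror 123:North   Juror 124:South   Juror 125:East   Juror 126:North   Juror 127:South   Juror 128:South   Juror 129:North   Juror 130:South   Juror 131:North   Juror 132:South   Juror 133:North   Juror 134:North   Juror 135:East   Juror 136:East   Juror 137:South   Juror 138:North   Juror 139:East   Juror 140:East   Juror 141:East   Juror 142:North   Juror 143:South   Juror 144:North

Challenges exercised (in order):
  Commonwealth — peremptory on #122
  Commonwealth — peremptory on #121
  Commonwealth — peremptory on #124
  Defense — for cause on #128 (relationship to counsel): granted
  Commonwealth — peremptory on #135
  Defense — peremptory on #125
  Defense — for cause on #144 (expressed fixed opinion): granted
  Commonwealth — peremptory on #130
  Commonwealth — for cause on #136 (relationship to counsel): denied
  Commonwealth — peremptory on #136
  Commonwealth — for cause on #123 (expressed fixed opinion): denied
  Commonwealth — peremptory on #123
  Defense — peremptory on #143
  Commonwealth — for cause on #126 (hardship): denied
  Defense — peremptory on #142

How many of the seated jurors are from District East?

0

Removed: #121, #122, #123, #124, #125, #128, #130, #135, #136, #142, #143, #144.
Seated jurors 1–6: #126, #127, #129, #131, #132, #133.
None of those are in District East → 0.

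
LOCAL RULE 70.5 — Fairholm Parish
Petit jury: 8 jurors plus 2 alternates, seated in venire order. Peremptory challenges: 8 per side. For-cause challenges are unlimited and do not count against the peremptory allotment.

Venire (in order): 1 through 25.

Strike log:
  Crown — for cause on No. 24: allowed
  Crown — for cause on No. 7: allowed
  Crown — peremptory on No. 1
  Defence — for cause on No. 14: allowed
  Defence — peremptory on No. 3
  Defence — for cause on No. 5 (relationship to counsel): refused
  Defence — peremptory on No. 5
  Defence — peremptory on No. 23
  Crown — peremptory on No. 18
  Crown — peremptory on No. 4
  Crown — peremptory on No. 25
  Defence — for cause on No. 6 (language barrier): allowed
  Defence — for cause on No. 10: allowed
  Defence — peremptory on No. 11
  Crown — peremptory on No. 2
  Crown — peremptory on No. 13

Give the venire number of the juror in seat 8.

20

Removed: #1, #2, #3, #4, #5, #6, #7, #10, #11, #13, #14, #18, #23, #24, #25.
Filling seats in venire order through position 8: #8, #9, #12, #15, #16, #17, #19, #20.
So seat 8 is #20.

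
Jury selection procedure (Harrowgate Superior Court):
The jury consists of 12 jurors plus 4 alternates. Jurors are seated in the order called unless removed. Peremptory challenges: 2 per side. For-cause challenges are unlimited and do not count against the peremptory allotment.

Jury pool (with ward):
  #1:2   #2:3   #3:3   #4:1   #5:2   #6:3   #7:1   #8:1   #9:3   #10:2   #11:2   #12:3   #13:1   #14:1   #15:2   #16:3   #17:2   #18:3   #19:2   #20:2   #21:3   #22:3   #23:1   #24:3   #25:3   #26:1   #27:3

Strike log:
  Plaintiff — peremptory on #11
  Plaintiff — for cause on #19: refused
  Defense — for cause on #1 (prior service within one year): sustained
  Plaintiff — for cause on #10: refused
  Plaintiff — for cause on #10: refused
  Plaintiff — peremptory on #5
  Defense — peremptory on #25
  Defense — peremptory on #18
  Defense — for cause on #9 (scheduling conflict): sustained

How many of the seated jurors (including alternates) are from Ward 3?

Removed: #1, #5, #9, #11, #18, #25.
Seated (16 incl. alternates): #2, #3, #4, #6, #7, #8, #10, #12, #13, #14, #15, #16, #17, #19, #20, #21.
Of those, in Ward 3: #2, #3, #6, #12, #16, #21 → 6.

6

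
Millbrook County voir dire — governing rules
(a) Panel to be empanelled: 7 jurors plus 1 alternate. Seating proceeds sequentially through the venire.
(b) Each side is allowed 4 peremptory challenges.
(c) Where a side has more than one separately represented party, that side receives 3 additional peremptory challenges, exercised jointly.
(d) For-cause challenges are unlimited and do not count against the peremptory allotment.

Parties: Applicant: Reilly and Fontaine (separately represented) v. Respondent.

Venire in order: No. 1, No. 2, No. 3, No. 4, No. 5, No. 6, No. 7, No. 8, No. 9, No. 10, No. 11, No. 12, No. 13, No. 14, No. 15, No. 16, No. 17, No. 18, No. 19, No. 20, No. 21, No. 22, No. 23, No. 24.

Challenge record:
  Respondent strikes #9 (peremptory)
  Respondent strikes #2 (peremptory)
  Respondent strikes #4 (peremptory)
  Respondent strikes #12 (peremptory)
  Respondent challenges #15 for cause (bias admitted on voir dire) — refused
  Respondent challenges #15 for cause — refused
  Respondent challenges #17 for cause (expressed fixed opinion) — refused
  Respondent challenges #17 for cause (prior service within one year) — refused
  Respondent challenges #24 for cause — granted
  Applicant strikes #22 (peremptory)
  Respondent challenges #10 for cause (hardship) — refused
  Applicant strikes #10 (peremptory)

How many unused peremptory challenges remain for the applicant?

5

Applicant allotment: 4 base + 3 multi-party = 7.
Applicant peremptories used: #22, #10 — 2.
Remaining: 7 − 2 = 5.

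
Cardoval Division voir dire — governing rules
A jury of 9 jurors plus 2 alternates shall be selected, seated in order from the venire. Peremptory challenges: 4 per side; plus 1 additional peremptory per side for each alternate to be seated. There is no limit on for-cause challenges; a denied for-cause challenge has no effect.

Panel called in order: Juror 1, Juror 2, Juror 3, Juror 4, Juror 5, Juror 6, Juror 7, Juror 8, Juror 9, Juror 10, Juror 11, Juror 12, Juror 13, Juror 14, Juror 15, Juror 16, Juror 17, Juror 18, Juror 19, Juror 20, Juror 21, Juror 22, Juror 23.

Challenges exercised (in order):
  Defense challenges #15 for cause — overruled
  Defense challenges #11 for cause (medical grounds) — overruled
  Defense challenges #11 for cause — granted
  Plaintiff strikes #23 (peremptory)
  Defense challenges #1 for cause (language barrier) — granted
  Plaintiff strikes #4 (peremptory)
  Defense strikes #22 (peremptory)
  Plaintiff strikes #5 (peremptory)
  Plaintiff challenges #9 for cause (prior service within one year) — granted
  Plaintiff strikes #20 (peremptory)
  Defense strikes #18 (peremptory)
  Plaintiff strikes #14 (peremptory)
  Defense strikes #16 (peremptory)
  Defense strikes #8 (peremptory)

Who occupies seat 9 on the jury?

Removed: #1, #4, #5, #8, #9, #11, #14, #16, #18, #20, #22, #23. (#15 stays — for-cause denied.)
Filling seats in venire order through position 9: #2, #3, #6, #7, #10, #12, #13, #15, #17.
So seat 9 is #17.

17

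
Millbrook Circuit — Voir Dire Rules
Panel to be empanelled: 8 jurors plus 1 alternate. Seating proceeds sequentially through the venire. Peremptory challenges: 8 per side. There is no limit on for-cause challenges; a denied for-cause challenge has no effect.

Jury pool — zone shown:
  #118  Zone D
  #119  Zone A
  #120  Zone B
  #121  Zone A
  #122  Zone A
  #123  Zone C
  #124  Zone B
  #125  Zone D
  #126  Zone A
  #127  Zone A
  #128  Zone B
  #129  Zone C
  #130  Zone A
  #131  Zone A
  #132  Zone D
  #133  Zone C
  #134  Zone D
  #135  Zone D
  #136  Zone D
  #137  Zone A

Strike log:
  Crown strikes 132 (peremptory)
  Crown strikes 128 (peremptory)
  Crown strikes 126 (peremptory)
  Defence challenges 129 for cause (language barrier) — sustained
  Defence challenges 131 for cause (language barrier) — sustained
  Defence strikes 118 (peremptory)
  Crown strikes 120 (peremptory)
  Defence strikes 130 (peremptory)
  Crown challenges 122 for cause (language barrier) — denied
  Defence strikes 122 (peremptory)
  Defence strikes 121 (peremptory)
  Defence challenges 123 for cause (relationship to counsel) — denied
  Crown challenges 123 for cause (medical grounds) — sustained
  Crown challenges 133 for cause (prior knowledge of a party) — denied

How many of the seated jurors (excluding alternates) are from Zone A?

2

Removed: #118, #120, #121, #122, #123, #126, #128, #129, #130, #131, #132.
Seated jurors 1–8: #119, #124, #125, #127, #133, #134, #135, #136 (alternates #137 not counted).
Of those, in Zone A: #119, #127 → 2.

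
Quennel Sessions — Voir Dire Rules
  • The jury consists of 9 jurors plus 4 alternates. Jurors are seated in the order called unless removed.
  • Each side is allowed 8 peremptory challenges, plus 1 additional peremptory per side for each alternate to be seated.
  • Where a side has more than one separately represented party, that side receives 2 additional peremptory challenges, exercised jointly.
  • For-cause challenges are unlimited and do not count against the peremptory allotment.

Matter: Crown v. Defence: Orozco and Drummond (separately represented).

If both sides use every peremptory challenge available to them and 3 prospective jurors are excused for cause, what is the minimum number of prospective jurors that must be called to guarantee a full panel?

Seats to fill: 9 + 4 alternates = 13.
Peremptories — Crown: 8 + 1×4 = 12; Defence: 8 + 1×4 + 2 = 14; total 26.
For-cause removals: 3.
Minimum venire: 13 + 26 + 3 = 42.

42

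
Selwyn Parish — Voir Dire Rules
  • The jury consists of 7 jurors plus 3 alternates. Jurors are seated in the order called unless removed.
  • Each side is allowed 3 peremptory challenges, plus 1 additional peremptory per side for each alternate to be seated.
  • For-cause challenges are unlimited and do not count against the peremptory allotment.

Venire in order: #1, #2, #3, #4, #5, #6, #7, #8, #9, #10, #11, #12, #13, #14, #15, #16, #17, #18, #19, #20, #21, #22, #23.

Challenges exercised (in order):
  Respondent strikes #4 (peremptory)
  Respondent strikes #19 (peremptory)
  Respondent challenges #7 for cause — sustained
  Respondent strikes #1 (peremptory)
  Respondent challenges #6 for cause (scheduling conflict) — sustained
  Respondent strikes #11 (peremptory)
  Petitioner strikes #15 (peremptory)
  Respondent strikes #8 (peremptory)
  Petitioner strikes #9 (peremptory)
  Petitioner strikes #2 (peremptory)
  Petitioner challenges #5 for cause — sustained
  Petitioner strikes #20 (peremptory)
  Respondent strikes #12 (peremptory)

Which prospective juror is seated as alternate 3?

23

Removed: #1, #2, #4, #5, #6, #7, #8, #9, #11, #12, #15, #19, #20.
Seating in order: seats 1–7 → #3, #10, #13, #14, #16, #17, #18; alternates → #21, #22, #23.
So alternate 3 is #23.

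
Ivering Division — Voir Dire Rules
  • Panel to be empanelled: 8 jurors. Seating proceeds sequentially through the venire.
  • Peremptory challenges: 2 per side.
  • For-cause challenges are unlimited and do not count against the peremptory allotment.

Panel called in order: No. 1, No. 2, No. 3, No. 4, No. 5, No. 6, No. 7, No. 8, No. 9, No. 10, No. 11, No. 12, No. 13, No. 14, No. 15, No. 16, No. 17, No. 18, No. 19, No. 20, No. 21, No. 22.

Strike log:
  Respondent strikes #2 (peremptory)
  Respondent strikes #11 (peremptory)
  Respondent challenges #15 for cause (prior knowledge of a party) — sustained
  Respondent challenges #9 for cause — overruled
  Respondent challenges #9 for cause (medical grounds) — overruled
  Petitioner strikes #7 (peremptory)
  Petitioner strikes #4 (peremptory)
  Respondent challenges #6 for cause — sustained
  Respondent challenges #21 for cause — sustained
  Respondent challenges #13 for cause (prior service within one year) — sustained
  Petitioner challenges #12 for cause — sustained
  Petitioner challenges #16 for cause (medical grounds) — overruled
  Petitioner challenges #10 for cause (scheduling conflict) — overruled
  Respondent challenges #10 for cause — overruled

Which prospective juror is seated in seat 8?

Removed: #2, #4, #6, #7, #11, #12, #13, #15, #21. (#9, #10, #16 stay — for-cause denied.)
Seating in order: seats 1–8 → #1, #3, #5, #8, #9, #10, #14, #16.
So seat 8 is #16.

16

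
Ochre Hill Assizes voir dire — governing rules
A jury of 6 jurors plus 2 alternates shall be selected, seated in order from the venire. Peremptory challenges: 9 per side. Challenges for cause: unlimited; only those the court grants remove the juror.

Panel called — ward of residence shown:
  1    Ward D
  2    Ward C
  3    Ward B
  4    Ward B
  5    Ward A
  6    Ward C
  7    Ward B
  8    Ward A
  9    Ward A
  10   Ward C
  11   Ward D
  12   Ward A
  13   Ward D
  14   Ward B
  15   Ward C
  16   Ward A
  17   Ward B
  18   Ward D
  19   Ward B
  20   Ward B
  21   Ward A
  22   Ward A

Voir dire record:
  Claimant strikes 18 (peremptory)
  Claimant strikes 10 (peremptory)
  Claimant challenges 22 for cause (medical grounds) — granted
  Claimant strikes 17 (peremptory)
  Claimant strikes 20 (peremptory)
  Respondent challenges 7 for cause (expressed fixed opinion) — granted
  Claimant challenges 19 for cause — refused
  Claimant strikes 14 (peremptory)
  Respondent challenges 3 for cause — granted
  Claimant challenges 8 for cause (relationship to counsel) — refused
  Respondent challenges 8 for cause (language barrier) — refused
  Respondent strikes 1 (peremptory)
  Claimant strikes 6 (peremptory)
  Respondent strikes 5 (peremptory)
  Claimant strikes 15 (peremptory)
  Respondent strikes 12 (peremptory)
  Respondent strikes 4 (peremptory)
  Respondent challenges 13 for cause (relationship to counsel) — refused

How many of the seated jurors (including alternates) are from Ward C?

1

Removed: #1, #3, #4, #5, #6, #7, #10, #12, #14, #15, #17, #18, #20, #22.
Seated (8 incl. alternates): #2, #8, #9, #11, #13, #16, #19, #21.
Of those, in Ward C: #2 → 1.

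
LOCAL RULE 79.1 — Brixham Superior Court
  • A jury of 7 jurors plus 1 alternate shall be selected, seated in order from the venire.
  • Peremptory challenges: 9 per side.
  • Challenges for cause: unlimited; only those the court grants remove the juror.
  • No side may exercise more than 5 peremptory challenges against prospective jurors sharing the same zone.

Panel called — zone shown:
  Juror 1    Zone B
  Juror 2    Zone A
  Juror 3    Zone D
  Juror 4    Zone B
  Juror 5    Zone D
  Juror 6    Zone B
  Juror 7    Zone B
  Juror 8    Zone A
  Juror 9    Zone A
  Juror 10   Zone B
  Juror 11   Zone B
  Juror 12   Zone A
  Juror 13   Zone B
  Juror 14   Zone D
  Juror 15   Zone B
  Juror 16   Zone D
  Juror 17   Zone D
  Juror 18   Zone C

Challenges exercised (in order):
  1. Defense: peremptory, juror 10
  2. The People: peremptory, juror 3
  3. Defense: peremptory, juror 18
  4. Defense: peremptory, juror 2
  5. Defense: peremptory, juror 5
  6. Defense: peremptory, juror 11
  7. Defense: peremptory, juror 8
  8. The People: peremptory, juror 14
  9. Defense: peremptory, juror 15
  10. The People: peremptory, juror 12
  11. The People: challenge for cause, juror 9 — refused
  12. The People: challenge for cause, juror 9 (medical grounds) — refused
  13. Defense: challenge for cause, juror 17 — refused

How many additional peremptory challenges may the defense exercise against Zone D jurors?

2

Defense peremptories so far: #10, #18, #2, #5, #11, #8, #15 — 7 of 9 used, 2 left overall.
Against Zone D: #5 — 1 used; per-zone cap 5 leaves 4.
Binding limit: min(2, 4) = 2.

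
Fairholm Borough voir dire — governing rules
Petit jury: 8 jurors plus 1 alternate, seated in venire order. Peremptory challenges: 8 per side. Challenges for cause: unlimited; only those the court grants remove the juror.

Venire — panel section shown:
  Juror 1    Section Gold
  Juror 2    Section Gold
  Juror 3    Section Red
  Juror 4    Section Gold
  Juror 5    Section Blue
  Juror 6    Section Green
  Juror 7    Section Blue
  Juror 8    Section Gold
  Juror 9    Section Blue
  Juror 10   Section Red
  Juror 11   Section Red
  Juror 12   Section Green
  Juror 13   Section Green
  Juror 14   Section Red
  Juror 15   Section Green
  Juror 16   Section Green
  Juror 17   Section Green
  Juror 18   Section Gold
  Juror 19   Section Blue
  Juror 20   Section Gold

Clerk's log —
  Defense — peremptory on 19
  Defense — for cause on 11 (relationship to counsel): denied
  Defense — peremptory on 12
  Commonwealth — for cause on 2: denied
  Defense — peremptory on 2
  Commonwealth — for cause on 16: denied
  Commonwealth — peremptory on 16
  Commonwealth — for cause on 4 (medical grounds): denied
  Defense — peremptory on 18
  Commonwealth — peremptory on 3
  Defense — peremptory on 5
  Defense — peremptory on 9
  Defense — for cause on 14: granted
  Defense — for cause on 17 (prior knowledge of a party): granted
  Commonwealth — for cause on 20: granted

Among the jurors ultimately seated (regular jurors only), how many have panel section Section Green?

2

Removed: #2, #3, #5, #9, #12, #14, #16, #17, #18, #19, #20.
Seated jurors 1–8: #1, #4, #6, #7, #8, #10, #11, #13 (alternates #15 not counted).
Of those, in Section Green: #6, #13 → 2.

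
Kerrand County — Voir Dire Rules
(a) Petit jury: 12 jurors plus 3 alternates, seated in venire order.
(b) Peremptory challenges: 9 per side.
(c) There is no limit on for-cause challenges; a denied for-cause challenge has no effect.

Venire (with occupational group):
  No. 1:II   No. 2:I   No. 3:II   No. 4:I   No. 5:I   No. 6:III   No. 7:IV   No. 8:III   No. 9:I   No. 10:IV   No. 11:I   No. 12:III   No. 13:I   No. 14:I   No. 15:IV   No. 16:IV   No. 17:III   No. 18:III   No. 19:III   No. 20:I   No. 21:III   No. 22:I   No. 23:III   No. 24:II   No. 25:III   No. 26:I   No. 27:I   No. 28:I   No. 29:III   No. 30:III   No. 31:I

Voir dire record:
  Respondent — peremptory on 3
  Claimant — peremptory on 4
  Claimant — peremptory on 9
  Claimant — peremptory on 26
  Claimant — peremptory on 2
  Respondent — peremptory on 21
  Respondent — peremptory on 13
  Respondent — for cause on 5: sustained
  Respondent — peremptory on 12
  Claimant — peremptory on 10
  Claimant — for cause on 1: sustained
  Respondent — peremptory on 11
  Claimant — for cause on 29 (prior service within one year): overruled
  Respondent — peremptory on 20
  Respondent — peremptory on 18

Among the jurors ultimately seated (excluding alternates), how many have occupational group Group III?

Removed: #1, #2, #3, #4, #5, #9, #10, #11, #12, #13, #18, #20, #21, #26.
Seated jurors 1–12: #6, #7, #8, #14, #15, #16, #17, #19, #22, #23, #24, #25 (alternates #27, #28, #29 not counted).
Of those, in Group III: #6, #8, #17, #19, #23, #25 → 6.

6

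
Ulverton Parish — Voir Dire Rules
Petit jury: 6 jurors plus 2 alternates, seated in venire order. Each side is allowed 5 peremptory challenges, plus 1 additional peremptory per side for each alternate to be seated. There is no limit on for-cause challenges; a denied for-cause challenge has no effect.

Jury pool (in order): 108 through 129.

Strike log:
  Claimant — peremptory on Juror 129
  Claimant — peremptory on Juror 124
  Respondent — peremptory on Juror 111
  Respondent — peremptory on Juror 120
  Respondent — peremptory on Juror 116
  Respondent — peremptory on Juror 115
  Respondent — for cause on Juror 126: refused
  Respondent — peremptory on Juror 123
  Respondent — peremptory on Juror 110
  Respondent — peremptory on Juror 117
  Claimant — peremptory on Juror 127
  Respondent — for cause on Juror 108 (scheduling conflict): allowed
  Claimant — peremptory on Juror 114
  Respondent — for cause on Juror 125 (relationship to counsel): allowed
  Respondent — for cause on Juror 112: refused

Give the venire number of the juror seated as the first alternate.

122

Removed: #108, #110, #111, #114, #115, #116, #117, #120, #123, #124, #125, #127, #129. (#112, #126 stay — for-cause denied.)
Seating in order: seats 1–6 → #109, #112, #113, #118, #119, #121; alternates → #122, #126.
So alternate 1 is #122.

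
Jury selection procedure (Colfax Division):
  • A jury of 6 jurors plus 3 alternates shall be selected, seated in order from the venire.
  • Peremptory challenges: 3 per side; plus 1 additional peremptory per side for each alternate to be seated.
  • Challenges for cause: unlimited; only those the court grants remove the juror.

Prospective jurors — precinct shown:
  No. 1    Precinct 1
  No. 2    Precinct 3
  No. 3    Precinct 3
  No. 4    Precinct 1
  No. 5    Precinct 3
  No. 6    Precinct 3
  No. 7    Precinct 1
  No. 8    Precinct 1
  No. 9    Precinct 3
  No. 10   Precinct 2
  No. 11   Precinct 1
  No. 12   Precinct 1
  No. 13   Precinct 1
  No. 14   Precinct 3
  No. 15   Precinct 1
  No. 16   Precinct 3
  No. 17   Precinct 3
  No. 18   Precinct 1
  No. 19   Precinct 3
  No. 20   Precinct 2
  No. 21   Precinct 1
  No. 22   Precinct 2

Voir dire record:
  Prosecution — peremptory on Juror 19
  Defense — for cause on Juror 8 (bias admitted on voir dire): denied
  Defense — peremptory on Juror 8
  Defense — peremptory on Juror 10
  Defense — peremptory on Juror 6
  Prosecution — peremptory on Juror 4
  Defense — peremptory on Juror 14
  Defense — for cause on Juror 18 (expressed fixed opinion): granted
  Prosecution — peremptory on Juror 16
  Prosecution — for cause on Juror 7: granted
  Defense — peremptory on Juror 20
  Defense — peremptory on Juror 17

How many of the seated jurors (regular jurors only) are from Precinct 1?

2

Removed: #4, #6, #7, #8, #10, #14, #16, #17, #18, #19, #20.
Seated jurors 1–6: #1, #2, #3, #5, #9, #11 (alternates #12, #13, #15 not counted).
Of those, in Precinct 1: #1, #11 → 2.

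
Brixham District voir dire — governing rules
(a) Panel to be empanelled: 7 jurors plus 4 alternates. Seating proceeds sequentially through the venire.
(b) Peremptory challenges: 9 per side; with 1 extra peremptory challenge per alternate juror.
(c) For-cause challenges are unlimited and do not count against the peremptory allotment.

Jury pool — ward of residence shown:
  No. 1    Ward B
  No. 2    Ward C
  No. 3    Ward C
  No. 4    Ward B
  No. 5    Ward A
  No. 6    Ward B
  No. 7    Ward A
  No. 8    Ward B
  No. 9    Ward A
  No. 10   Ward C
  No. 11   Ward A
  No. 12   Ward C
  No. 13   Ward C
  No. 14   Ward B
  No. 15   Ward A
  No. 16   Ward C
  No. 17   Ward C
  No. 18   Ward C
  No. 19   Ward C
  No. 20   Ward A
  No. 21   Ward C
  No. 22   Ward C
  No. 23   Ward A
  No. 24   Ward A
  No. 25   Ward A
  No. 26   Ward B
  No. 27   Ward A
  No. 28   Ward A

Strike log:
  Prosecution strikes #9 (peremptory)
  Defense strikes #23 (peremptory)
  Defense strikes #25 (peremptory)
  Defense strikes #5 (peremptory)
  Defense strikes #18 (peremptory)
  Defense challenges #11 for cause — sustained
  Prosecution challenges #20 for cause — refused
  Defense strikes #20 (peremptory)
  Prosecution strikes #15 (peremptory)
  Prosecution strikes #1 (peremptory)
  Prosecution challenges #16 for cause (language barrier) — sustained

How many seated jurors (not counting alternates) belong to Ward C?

Removed: #1, #5, #9, #11, #15, #16, #18, #20, #23, #25.
Seated jurors 1–7: #2, #3, #4, #6, #7, #8, #10 (alternates #12, #13, #14, #17 not counted).
Of those, in Ward C: #2, #3, #10 → 3.

3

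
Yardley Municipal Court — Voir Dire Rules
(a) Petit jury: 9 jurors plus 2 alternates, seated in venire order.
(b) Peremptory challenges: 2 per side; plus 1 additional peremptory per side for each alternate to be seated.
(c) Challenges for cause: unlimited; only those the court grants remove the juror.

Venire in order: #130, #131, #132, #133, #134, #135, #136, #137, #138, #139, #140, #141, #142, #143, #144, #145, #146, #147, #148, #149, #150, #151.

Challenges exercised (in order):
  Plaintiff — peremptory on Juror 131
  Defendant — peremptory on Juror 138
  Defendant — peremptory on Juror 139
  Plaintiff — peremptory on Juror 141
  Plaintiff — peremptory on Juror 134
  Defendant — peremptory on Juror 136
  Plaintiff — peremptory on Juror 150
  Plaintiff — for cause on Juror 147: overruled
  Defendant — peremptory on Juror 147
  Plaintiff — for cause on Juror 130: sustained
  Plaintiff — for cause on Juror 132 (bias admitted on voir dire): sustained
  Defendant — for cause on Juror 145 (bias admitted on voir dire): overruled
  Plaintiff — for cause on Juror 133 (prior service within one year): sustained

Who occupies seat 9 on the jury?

Removed: #130, #131, #132, #133, #134, #136, #138, #139, #141, #147, #150. (#145 stays — for-cause denied.)
Seating in order: seats 1–9 → #135, #137, #140, #142, #143, #144, #145, #146, #148; alternates → #149, #151.
So seat 9 is #148.

148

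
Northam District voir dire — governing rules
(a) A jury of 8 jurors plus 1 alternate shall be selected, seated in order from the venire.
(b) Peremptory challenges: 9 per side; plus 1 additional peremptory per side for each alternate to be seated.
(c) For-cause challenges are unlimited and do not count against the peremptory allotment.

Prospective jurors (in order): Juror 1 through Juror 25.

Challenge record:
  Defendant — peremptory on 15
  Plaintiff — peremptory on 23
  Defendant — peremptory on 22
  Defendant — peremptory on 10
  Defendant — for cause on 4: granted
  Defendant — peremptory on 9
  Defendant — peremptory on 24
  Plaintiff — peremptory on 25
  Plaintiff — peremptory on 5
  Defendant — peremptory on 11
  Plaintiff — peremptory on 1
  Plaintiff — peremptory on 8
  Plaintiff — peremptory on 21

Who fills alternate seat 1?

Removed: #1, #4, #5, #8, #9, #10, #11, #15, #21, #22, #23, #24, #25.
Seating in order: seats 1–8 → #2, #3, #6, #7, #12, #13, #14, #16; alternates → #17.
So alternate 1 is #17.

17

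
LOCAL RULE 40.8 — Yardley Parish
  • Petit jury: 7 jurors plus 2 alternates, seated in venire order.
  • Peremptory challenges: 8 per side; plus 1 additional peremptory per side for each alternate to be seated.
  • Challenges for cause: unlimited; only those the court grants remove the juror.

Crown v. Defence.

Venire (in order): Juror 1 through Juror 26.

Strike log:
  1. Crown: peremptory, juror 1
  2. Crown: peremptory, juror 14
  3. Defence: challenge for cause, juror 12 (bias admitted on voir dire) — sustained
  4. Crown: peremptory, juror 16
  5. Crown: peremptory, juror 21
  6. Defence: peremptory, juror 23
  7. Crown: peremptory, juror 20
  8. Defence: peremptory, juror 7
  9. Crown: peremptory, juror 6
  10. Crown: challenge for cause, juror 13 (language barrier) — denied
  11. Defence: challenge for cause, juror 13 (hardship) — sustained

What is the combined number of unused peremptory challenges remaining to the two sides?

12

Crown allotment: 8 base + 1 × 2 alternates = 10. Defence allotment: 8 base + 1 × 2 alternates = 10.
Crown peremptories used: #1, #14, #16, #21, #20, #6 — 6 (the for-cause on #13 doesn't count).
Defence peremptories used: #23, #7 — 2 (for-cause on #12, #13 don't count).
Remaining: (10 − 6) + (10 − 2) = 12.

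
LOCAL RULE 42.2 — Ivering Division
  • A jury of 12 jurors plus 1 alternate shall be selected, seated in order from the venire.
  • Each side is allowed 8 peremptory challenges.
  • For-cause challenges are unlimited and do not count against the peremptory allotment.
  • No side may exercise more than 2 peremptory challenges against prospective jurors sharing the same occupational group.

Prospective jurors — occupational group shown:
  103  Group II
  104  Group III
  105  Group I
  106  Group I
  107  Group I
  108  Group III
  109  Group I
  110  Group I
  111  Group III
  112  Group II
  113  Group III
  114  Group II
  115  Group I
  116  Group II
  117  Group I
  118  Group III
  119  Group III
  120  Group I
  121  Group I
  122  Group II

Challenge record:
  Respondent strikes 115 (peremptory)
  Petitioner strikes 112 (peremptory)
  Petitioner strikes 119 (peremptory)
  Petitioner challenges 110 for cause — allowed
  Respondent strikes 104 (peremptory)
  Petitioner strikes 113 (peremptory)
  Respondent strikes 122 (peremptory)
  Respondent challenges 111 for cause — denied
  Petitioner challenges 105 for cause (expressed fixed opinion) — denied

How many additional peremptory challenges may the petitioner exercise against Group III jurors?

Petitioner peremptories so far: #112, #119, #113 — 3 of 8 used, 5 left overall.
Against Group III: #119, #113 — 2 used; per-group cap 2 leaves 0.
Binding limit: min(5, 0) = 0.

0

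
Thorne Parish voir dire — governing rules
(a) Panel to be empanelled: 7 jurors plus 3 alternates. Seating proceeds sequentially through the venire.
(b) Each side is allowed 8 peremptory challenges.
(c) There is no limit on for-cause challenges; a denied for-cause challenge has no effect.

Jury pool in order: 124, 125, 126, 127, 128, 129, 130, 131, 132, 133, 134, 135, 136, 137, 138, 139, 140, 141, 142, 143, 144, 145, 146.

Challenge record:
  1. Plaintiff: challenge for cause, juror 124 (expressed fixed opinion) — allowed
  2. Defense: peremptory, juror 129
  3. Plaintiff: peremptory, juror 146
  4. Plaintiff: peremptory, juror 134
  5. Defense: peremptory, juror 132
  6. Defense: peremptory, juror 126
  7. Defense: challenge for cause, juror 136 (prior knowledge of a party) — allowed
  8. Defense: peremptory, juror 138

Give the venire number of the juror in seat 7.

Removed: #124, #126, #129, #132, #134, #136, #138, #146.
Seating in order: seats 1–7 → #125, #127, #128, #130, #131, #133, #135; alternates → #137, #139, #140.
So seat 7 is #135.

135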